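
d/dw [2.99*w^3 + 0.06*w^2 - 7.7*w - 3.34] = 8.97*w^2 + 0.12*w - 7.7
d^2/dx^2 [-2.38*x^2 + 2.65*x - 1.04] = -4.76000000000000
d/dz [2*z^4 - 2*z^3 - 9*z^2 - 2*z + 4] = 8*z^3 - 6*z^2 - 18*z - 2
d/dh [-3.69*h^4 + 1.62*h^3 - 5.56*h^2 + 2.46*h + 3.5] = -14.76*h^3 + 4.86*h^2 - 11.12*h + 2.46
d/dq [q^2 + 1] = 2*q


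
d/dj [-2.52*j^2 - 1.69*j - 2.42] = -5.04*j - 1.69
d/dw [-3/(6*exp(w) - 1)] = 18*exp(w)/(6*exp(w) - 1)^2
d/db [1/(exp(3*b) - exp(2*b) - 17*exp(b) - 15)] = (-3*exp(2*b) + 2*exp(b) + 17)*exp(b)/(-exp(3*b) + exp(2*b) + 17*exp(b) + 15)^2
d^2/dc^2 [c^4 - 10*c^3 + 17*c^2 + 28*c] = 12*c^2 - 60*c + 34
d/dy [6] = 0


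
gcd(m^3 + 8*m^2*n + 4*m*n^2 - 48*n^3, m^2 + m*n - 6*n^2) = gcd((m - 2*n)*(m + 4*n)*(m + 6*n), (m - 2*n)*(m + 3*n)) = m - 2*n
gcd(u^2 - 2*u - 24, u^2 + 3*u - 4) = u + 4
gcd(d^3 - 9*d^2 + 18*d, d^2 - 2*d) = d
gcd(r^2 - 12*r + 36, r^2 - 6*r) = r - 6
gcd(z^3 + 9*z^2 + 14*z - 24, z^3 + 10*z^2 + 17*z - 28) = z^2 + 3*z - 4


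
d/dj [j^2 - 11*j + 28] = 2*j - 11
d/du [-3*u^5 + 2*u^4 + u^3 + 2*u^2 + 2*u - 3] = -15*u^4 + 8*u^3 + 3*u^2 + 4*u + 2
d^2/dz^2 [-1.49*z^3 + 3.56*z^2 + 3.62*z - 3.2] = 7.12 - 8.94*z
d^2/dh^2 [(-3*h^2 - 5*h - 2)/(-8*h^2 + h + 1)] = 16*(43*h^3 + 57*h^2 + 9*h + 2)/(512*h^6 - 192*h^5 - 168*h^4 + 47*h^3 + 21*h^2 - 3*h - 1)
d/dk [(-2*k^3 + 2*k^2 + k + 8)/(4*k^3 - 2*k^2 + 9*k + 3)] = (-4*k^4 - 44*k^3 - 94*k^2 + 44*k - 69)/(16*k^6 - 16*k^5 + 76*k^4 - 12*k^3 + 69*k^2 + 54*k + 9)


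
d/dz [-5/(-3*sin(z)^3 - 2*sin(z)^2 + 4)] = -5*(9*sin(z) + 4)*sin(z)*cos(z)/(3*sin(z)^3 + 2*sin(z)^2 - 4)^2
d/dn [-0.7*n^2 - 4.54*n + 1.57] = -1.4*n - 4.54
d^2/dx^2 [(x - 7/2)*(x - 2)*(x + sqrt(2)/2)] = 6*x - 11 + sqrt(2)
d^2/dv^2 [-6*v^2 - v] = -12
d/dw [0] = 0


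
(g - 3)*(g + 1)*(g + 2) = g^3 - 7*g - 6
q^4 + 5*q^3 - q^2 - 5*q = q*(q - 1)*(q + 1)*(q + 5)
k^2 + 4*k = k*(k + 4)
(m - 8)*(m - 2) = m^2 - 10*m + 16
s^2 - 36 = (s - 6)*(s + 6)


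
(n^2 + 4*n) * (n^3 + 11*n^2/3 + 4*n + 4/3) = n^5 + 23*n^4/3 + 56*n^3/3 + 52*n^2/3 + 16*n/3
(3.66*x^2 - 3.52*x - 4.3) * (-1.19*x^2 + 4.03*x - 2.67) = -4.3554*x^4 + 18.9386*x^3 - 18.8408*x^2 - 7.9306*x + 11.481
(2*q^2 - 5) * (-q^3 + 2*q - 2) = -2*q^5 + 9*q^3 - 4*q^2 - 10*q + 10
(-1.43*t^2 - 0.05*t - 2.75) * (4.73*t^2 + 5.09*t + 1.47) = -6.7639*t^4 - 7.5152*t^3 - 15.3641*t^2 - 14.071*t - 4.0425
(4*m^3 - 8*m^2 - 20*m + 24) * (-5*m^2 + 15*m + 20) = -20*m^5 + 100*m^4 + 60*m^3 - 580*m^2 - 40*m + 480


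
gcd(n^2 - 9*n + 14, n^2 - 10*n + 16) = n - 2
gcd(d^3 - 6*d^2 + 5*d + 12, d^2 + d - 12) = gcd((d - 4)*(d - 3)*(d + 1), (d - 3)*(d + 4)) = d - 3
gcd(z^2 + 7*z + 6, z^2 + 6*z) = z + 6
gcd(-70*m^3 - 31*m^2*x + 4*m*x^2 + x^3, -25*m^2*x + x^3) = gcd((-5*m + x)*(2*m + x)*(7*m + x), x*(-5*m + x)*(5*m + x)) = -5*m + x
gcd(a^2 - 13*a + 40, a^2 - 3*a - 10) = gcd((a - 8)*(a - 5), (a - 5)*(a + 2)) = a - 5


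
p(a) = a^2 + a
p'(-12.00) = -23.00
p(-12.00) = 132.00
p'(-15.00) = -29.00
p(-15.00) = 210.00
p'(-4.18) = -7.36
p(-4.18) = 13.29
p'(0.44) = 1.88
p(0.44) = 0.63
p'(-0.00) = 1.00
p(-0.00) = 0.00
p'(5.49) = 11.98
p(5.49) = 35.63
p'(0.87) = 2.74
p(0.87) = 1.63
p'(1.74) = 4.48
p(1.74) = 4.77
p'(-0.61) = -0.22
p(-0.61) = -0.24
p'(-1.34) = -1.68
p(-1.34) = 0.46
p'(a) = 2*a + 1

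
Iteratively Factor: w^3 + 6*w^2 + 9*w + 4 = (w + 1)*(w^2 + 5*w + 4) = (w + 1)*(w + 4)*(w + 1)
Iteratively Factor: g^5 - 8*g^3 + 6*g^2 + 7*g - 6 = (g - 1)*(g^4 + g^3 - 7*g^2 - g + 6) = (g - 1)*(g + 3)*(g^3 - 2*g^2 - g + 2) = (g - 1)^2*(g + 3)*(g^2 - g - 2) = (g - 2)*(g - 1)^2*(g + 3)*(g + 1)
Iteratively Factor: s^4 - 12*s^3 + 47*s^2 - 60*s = (s - 3)*(s^3 - 9*s^2 + 20*s) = s*(s - 3)*(s^2 - 9*s + 20) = s*(s - 4)*(s - 3)*(s - 5)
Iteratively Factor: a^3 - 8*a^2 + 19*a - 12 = (a - 1)*(a^2 - 7*a + 12) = (a - 3)*(a - 1)*(a - 4)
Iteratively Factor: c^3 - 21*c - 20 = (c + 1)*(c^2 - c - 20) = (c + 1)*(c + 4)*(c - 5)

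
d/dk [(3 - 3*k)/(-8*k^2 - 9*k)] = 3*(-8*k^2 + 16*k + 9)/(k^2*(64*k^2 + 144*k + 81))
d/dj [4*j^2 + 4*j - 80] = 8*j + 4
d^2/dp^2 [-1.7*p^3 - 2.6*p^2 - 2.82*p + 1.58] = -10.2*p - 5.2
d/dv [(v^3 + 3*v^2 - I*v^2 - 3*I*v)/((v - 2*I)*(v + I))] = (v^4 - 2*I*v^3 + 5*v^2 + 4*v*(3 - I) - 6*I)/(v^4 - 2*I*v^3 + 3*v^2 - 4*I*v + 4)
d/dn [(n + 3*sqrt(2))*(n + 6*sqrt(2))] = 2*n + 9*sqrt(2)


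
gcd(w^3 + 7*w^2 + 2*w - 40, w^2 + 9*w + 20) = w^2 + 9*w + 20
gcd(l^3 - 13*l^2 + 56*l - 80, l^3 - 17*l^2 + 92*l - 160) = l^2 - 9*l + 20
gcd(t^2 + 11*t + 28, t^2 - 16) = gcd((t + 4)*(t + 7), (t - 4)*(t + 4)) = t + 4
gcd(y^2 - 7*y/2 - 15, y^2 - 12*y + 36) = y - 6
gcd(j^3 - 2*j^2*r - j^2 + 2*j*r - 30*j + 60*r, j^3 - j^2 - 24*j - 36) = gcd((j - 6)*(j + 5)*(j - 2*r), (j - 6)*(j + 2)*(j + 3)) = j - 6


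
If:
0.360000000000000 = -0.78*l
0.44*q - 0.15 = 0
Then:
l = -0.46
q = 0.34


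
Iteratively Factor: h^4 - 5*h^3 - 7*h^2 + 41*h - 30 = (h - 1)*(h^3 - 4*h^2 - 11*h + 30) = (h - 5)*(h - 1)*(h^2 + h - 6) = (h - 5)*(h - 2)*(h - 1)*(h + 3)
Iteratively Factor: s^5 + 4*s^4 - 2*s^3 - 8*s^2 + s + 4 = (s - 1)*(s^4 + 5*s^3 + 3*s^2 - 5*s - 4) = (s - 1)*(s + 1)*(s^3 + 4*s^2 - s - 4) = (s - 1)*(s + 1)*(s + 4)*(s^2 - 1) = (s - 1)*(s + 1)^2*(s + 4)*(s - 1)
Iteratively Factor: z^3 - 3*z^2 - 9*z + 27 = (z - 3)*(z^2 - 9) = (z - 3)*(z + 3)*(z - 3)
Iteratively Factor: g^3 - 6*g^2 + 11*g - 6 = (g - 2)*(g^2 - 4*g + 3) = (g - 3)*(g - 2)*(g - 1)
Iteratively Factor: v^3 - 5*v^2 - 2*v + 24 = (v + 2)*(v^2 - 7*v + 12) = (v - 4)*(v + 2)*(v - 3)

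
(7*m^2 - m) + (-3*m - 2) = 7*m^2 - 4*m - 2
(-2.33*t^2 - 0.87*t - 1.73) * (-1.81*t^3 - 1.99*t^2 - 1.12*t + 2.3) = 4.2173*t^5 + 6.2114*t^4 + 7.4722*t^3 - 0.9419*t^2 - 0.0633999999999997*t - 3.979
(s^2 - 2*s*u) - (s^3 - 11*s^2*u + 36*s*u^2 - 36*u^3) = -s^3 + 11*s^2*u + s^2 - 36*s*u^2 - 2*s*u + 36*u^3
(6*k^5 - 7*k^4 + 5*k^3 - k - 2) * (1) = 6*k^5 - 7*k^4 + 5*k^3 - k - 2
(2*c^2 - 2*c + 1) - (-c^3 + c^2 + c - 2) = c^3 + c^2 - 3*c + 3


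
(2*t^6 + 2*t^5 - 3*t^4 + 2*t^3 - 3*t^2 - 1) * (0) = 0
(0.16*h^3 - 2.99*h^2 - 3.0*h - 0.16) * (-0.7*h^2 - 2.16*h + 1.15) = -0.112*h^5 + 1.7474*h^4 + 8.7424*h^3 + 3.1535*h^2 - 3.1044*h - 0.184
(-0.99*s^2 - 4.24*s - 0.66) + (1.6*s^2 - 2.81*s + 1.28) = 0.61*s^2 - 7.05*s + 0.62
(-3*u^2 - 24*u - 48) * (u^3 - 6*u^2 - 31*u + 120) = -3*u^5 - 6*u^4 + 189*u^3 + 672*u^2 - 1392*u - 5760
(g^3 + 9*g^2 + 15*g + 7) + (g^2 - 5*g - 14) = g^3 + 10*g^2 + 10*g - 7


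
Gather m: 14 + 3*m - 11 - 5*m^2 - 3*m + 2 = 5 - 5*m^2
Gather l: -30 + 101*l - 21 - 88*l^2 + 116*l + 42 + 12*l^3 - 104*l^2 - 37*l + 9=12*l^3 - 192*l^2 + 180*l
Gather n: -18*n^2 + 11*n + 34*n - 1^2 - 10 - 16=-18*n^2 + 45*n - 27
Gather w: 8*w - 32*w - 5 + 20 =15 - 24*w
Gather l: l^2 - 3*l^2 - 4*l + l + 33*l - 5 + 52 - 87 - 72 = -2*l^2 + 30*l - 112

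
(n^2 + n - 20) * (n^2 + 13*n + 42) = n^4 + 14*n^3 + 35*n^2 - 218*n - 840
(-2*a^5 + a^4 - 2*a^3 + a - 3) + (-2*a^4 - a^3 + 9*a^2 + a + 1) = -2*a^5 - a^4 - 3*a^3 + 9*a^2 + 2*a - 2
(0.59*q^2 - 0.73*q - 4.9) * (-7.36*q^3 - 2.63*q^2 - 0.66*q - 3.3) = -4.3424*q^5 + 3.8211*q^4 + 37.5945*q^3 + 11.4218*q^2 + 5.643*q + 16.17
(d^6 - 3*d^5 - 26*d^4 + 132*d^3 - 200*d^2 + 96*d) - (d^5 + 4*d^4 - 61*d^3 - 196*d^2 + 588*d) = d^6 - 4*d^5 - 30*d^4 + 193*d^3 - 4*d^2 - 492*d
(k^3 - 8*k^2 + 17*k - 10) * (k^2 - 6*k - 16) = k^5 - 14*k^4 + 49*k^3 + 16*k^2 - 212*k + 160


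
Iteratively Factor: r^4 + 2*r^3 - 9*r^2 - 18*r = (r - 3)*(r^3 + 5*r^2 + 6*r) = r*(r - 3)*(r^2 + 5*r + 6) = r*(r - 3)*(r + 2)*(r + 3)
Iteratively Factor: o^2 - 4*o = (o)*(o - 4)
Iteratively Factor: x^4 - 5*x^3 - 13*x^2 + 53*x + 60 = (x - 5)*(x^3 - 13*x - 12) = (x - 5)*(x + 1)*(x^2 - x - 12) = (x - 5)*(x - 4)*(x + 1)*(x + 3)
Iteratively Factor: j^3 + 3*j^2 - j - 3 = (j + 1)*(j^2 + 2*j - 3) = (j - 1)*(j + 1)*(j + 3)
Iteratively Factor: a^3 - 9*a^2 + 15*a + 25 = (a - 5)*(a^2 - 4*a - 5) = (a - 5)*(a + 1)*(a - 5)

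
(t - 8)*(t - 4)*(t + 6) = t^3 - 6*t^2 - 40*t + 192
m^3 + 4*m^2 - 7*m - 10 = (m - 2)*(m + 1)*(m + 5)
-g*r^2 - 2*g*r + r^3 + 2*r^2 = r*(-g + r)*(r + 2)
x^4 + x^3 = x^3*(x + 1)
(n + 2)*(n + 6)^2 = n^3 + 14*n^2 + 60*n + 72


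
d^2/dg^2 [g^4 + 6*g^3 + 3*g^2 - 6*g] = 12*g^2 + 36*g + 6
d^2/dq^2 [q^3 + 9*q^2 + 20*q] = 6*q + 18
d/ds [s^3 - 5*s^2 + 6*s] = 3*s^2 - 10*s + 6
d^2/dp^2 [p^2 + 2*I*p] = 2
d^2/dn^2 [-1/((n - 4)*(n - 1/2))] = 4*(-4*(n - 4)^2 - 2*(n - 4)*(2*n - 1) - (2*n - 1)^2)/((n - 4)^3*(2*n - 1)^3)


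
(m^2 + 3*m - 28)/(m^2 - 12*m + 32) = (m + 7)/(m - 8)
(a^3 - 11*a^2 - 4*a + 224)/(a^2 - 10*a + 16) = (a^2 - 3*a - 28)/(a - 2)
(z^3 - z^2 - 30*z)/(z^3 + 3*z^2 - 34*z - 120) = z/(z + 4)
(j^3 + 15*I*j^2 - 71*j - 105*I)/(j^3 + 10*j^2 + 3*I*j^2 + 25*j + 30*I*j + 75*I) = (j^2 + 12*I*j - 35)/(j^2 + 10*j + 25)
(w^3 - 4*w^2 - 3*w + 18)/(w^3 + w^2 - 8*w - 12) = (w - 3)/(w + 2)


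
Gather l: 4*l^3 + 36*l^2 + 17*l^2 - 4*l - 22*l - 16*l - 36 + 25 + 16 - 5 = 4*l^3 + 53*l^2 - 42*l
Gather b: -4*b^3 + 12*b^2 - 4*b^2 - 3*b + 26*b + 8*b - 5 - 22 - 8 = -4*b^3 + 8*b^2 + 31*b - 35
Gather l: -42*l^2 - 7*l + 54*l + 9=-42*l^2 + 47*l + 9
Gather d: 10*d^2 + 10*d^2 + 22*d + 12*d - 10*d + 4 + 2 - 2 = 20*d^2 + 24*d + 4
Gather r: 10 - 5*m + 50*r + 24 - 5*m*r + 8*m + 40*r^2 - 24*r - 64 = 3*m + 40*r^2 + r*(26 - 5*m) - 30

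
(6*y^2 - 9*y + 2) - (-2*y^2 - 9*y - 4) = 8*y^2 + 6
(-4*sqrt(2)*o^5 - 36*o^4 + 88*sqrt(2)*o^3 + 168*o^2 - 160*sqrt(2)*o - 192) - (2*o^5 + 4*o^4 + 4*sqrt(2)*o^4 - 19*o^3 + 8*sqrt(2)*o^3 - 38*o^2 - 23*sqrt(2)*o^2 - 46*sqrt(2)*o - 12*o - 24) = -4*sqrt(2)*o^5 - 2*o^5 - 40*o^4 - 4*sqrt(2)*o^4 + 19*o^3 + 80*sqrt(2)*o^3 + 23*sqrt(2)*o^2 + 206*o^2 - 114*sqrt(2)*o + 12*o - 168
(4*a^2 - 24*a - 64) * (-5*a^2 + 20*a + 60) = -20*a^4 + 200*a^3 + 80*a^2 - 2720*a - 3840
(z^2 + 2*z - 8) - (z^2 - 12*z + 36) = 14*z - 44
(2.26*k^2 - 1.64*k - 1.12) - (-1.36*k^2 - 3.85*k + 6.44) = 3.62*k^2 + 2.21*k - 7.56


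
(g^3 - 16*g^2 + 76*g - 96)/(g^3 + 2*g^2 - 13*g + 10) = (g^2 - 14*g + 48)/(g^2 + 4*g - 5)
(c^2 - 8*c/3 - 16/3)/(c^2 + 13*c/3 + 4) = (c - 4)/(c + 3)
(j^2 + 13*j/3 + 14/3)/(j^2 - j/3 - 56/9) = 3*(j + 2)/(3*j - 8)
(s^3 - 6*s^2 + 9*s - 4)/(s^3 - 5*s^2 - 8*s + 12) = (s^2 - 5*s + 4)/(s^2 - 4*s - 12)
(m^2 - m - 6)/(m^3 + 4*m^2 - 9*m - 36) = (m + 2)/(m^2 + 7*m + 12)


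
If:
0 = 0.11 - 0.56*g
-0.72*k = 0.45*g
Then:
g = 0.20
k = -0.12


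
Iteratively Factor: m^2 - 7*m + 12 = (m - 4)*(m - 3)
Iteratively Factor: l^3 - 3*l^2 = (l - 3)*(l^2) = l*(l - 3)*(l)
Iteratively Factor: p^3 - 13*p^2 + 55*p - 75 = (p - 5)*(p^2 - 8*p + 15) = (p - 5)*(p - 3)*(p - 5)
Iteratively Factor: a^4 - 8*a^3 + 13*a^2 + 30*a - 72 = (a - 3)*(a^3 - 5*a^2 - 2*a + 24) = (a - 4)*(a - 3)*(a^2 - a - 6) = (a - 4)*(a - 3)*(a + 2)*(a - 3)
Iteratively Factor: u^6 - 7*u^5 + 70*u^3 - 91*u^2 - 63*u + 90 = (u + 1)*(u^5 - 8*u^4 + 8*u^3 + 62*u^2 - 153*u + 90) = (u - 5)*(u + 1)*(u^4 - 3*u^3 - 7*u^2 + 27*u - 18) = (u - 5)*(u + 1)*(u + 3)*(u^3 - 6*u^2 + 11*u - 6) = (u - 5)*(u - 3)*(u + 1)*(u + 3)*(u^2 - 3*u + 2) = (u - 5)*(u - 3)*(u - 1)*(u + 1)*(u + 3)*(u - 2)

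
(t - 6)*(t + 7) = t^2 + t - 42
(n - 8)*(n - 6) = n^2 - 14*n + 48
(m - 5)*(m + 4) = m^2 - m - 20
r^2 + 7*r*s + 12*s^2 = (r + 3*s)*(r + 4*s)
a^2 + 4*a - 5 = (a - 1)*(a + 5)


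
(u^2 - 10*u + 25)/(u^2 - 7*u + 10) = (u - 5)/(u - 2)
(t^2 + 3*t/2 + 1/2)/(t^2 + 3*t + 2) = (t + 1/2)/(t + 2)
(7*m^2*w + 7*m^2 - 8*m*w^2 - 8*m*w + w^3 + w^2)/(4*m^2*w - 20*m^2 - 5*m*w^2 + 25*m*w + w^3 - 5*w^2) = (-7*m*w - 7*m + w^2 + w)/(-4*m*w + 20*m + w^2 - 5*w)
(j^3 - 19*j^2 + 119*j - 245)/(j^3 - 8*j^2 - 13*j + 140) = (j - 7)/(j + 4)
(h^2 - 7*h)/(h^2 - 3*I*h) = (h - 7)/(h - 3*I)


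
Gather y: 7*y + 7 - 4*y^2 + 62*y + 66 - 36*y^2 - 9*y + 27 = -40*y^2 + 60*y + 100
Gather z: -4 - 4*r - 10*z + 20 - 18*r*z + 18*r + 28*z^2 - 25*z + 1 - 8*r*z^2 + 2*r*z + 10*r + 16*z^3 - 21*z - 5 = 24*r + 16*z^3 + z^2*(28 - 8*r) + z*(-16*r - 56) + 12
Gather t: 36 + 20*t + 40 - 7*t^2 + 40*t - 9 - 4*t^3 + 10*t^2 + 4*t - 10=-4*t^3 + 3*t^2 + 64*t + 57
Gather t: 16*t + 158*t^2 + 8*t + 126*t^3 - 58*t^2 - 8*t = 126*t^3 + 100*t^2 + 16*t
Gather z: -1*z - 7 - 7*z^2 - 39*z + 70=-7*z^2 - 40*z + 63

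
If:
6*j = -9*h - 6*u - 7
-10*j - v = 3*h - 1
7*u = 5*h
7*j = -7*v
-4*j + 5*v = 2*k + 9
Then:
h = -161/237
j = 80/237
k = -951/158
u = -115/237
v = -80/237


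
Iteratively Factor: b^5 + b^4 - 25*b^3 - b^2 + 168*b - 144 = (b - 3)*(b^4 + 4*b^3 - 13*b^2 - 40*b + 48) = (b - 3)*(b + 4)*(b^3 - 13*b + 12) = (b - 3)*(b - 1)*(b + 4)*(b^2 + b - 12) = (b - 3)*(b - 1)*(b + 4)^2*(b - 3)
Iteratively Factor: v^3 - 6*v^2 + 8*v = (v - 4)*(v^2 - 2*v) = (v - 4)*(v - 2)*(v)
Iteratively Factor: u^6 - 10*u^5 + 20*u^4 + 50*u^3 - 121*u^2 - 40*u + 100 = (u - 5)*(u^5 - 5*u^4 - 5*u^3 + 25*u^2 + 4*u - 20) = (u - 5)^2*(u^4 - 5*u^2 + 4) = (u - 5)^2*(u + 1)*(u^3 - u^2 - 4*u + 4) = (u - 5)^2*(u - 2)*(u + 1)*(u^2 + u - 2) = (u - 5)^2*(u - 2)*(u - 1)*(u + 1)*(u + 2)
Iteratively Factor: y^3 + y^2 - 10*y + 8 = (y - 2)*(y^2 + 3*y - 4) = (y - 2)*(y + 4)*(y - 1)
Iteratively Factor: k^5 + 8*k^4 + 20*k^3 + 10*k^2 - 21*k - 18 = (k + 1)*(k^4 + 7*k^3 + 13*k^2 - 3*k - 18) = (k + 1)*(k + 3)*(k^3 + 4*k^2 + k - 6) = (k - 1)*(k + 1)*(k + 3)*(k^2 + 5*k + 6) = (k - 1)*(k + 1)*(k + 2)*(k + 3)*(k + 3)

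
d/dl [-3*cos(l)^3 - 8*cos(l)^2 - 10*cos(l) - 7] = (9*cos(l)^2 + 16*cos(l) + 10)*sin(l)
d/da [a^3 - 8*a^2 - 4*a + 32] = 3*a^2 - 16*a - 4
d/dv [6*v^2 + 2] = 12*v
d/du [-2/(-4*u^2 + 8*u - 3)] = 16*(1 - u)/(4*u^2 - 8*u + 3)^2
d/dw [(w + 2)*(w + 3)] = 2*w + 5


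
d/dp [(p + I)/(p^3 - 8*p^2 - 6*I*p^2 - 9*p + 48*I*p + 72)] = (-2*p^2 + p*(8 - 3*I) - 3 + 40*I)/(p^5 - p^4*(16 + 9*I) + p^3*(37 + 144*I) + 9*p^2*(48 - 61*I) - 432*p*(4 + I) + 1728*I)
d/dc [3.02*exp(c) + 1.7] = 3.02*exp(c)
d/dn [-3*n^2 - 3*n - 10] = -6*n - 3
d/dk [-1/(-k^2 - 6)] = -2*k/(k^2 + 6)^2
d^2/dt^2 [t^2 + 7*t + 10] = 2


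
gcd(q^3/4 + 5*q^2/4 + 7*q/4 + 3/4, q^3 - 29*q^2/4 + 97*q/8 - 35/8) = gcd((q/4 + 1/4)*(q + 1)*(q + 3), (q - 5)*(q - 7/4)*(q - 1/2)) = 1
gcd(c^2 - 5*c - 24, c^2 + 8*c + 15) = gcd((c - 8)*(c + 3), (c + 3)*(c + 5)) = c + 3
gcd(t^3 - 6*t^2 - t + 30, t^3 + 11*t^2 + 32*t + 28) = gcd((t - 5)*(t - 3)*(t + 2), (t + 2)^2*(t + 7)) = t + 2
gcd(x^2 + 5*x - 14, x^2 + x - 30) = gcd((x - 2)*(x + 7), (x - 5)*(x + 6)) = 1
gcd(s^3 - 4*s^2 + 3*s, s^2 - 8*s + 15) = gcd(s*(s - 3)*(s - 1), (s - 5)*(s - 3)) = s - 3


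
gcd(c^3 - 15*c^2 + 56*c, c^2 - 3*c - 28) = c - 7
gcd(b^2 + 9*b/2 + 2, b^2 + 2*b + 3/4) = b + 1/2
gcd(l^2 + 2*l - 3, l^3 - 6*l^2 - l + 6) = l - 1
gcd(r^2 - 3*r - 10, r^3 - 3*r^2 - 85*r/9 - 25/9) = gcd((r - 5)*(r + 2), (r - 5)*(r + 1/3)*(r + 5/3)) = r - 5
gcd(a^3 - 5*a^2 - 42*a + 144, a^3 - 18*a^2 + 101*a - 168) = a^2 - 11*a + 24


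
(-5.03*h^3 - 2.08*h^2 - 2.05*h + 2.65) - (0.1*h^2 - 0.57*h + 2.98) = -5.03*h^3 - 2.18*h^2 - 1.48*h - 0.33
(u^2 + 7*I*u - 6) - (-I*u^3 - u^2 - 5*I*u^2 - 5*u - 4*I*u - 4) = I*u^3 + 2*u^2 + 5*I*u^2 + 5*u + 11*I*u - 2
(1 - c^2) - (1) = -c^2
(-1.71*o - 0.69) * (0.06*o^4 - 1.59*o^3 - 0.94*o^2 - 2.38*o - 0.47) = -0.1026*o^5 + 2.6775*o^4 + 2.7045*o^3 + 4.7184*o^2 + 2.4459*o + 0.3243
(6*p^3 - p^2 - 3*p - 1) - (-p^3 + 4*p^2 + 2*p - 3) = 7*p^3 - 5*p^2 - 5*p + 2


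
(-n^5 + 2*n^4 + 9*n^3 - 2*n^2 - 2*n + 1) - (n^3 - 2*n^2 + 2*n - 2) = -n^5 + 2*n^4 + 8*n^3 - 4*n + 3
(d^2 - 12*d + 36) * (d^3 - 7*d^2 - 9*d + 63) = d^5 - 19*d^4 + 111*d^3 - 81*d^2 - 1080*d + 2268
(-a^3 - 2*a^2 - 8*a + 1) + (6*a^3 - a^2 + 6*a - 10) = 5*a^3 - 3*a^2 - 2*a - 9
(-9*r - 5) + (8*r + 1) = -r - 4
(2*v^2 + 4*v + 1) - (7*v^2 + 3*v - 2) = -5*v^2 + v + 3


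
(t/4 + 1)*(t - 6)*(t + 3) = t^3/4 + t^2/4 - 15*t/2 - 18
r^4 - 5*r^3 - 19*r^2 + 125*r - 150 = (r - 5)*(r - 3)*(r - 2)*(r + 5)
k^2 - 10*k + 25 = (k - 5)^2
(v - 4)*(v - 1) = v^2 - 5*v + 4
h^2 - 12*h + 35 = (h - 7)*(h - 5)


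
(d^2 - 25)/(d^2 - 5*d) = (d + 5)/d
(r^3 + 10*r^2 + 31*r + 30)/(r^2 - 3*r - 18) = (r^2 + 7*r + 10)/(r - 6)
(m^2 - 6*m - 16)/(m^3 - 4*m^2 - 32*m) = (m + 2)/(m*(m + 4))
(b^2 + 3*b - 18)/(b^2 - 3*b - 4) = (-b^2 - 3*b + 18)/(-b^2 + 3*b + 4)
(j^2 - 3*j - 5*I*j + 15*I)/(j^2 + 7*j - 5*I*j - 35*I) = (j - 3)/(j + 7)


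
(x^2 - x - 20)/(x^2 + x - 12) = (x - 5)/(x - 3)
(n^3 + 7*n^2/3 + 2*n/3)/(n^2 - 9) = n*(3*n^2 + 7*n + 2)/(3*(n^2 - 9))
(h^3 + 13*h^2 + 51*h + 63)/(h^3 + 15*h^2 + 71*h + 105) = (h + 3)/(h + 5)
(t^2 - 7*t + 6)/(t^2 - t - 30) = (t - 1)/(t + 5)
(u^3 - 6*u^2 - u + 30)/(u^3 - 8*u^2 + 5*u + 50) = (u - 3)/(u - 5)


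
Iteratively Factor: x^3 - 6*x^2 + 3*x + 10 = (x + 1)*(x^2 - 7*x + 10) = (x - 2)*(x + 1)*(x - 5)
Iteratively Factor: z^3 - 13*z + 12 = (z - 1)*(z^2 + z - 12) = (z - 1)*(z + 4)*(z - 3)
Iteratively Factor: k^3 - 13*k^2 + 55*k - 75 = (k - 5)*(k^2 - 8*k + 15) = (k - 5)*(k - 3)*(k - 5)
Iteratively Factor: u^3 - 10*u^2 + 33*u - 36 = (u - 4)*(u^2 - 6*u + 9) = (u - 4)*(u - 3)*(u - 3)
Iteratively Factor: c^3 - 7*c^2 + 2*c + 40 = (c - 4)*(c^2 - 3*c - 10) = (c - 5)*(c - 4)*(c + 2)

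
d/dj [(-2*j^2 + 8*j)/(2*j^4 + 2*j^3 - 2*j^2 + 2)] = (j^2*(j - 4)*(4*j^2 + 3*j - 2) + 2*(2 - j)*(j^4 + j^3 - j^2 + 1))/(j^4 + j^3 - j^2 + 1)^2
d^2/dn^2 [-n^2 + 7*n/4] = -2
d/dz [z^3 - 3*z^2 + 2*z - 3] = 3*z^2 - 6*z + 2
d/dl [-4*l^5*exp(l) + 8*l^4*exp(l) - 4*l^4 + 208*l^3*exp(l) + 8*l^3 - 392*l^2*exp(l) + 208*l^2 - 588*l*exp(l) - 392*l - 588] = -4*l^5*exp(l) - 12*l^4*exp(l) + 240*l^3*exp(l) - 16*l^3 + 232*l^2*exp(l) + 24*l^2 - 1372*l*exp(l) + 416*l - 588*exp(l) - 392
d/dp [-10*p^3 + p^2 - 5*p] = -30*p^2 + 2*p - 5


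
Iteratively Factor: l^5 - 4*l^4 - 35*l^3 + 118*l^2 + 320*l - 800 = (l - 2)*(l^4 - 2*l^3 - 39*l^2 + 40*l + 400) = (l - 5)*(l - 2)*(l^3 + 3*l^2 - 24*l - 80) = (l - 5)*(l - 2)*(l + 4)*(l^2 - l - 20) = (l - 5)^2*(l - 2)*(l + 4)*(l + 4)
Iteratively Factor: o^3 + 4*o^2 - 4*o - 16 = (o + 4)*(o^2 - 4) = (o - 2)*(o + 4)*(o + 2)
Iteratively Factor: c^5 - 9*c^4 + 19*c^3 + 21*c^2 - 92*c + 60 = (c - 2)*(c^4 - 7*c^3 + 5*c^2 + 31*c - 30) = (c - 3)*(c - 2)*(c^3 - 4*c^2 - 7*c + 10) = (c - 5)*(c - 3)*(c - 2)*(c^2 + c - 2) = (c - 5)*(c - 3)*(c - 2)*(c - 1)*(c + 2)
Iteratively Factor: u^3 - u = (u + 1)*(u^2 - u) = u*(u + 1)*(u - 1)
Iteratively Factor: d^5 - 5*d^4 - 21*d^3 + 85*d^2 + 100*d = (d - 5)*(d^4 - 21*d^2 - 20*d) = (d - 5)*(d + 4)*(d^3 - 4*d^2 - 5*d) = d*(d - 5)*(d + 4)*(d^2 - 4*d - 5) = d*(d - 5)^2*(d + 4)*(d + 1)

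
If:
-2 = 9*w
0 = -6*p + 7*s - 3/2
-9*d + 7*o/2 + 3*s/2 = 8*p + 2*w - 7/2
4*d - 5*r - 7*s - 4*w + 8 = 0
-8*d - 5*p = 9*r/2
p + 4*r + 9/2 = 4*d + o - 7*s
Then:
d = -20947/5640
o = -1569299/8460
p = -256849/2820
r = 456011/4230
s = -18296/235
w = -2/9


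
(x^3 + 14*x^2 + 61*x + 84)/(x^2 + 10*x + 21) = x + 4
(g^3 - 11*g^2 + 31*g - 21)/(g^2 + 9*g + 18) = (g^3 - 11*g^2 + 31*g - 21)/(g^2 + 9*g + 18)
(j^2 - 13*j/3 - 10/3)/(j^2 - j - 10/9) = 3*(j - 5)/(3*j - 5)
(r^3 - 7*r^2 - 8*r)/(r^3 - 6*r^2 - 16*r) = (r + 1)/(r + 2)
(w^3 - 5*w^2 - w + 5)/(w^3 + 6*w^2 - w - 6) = (w - 5)/(w + 6)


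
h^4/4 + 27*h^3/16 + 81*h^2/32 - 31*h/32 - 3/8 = (h/4 + 1)*(h - 1/2)*(h + 1/4)*(h + 3)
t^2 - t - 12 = (t - 4)*(t + 3)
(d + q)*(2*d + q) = 2*d^2 + 3*d*q + q^2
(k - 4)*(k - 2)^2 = k^3 - 8*k^2 + 20*k - 16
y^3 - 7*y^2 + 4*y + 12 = (y - 6)*(y - 2)*(y + 1)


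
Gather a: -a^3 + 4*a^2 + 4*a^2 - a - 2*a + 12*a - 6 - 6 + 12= -a^3 + 8*a^2 + 9*a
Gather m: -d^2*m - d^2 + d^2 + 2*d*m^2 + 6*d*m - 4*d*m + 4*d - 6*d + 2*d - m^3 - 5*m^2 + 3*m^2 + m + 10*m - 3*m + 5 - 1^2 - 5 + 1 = -m^3 + m^2*(2*d - 2) + m*(-d^2 + 2*d + 8)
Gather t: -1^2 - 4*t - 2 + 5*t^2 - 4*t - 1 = 5*t^2 - 8*t - 4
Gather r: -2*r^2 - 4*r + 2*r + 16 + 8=-2*r^2 - 2*r + 24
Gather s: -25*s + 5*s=-20*s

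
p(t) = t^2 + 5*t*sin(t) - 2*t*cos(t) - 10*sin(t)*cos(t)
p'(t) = 2*t*sin(t) + 5*t*cos(t) + 2*t + 10*sin(t)^2 + 5*sin(t) - 10*cos(t)^2 - 2*cos(t)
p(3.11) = 16.70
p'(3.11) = -16.95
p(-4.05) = 0.30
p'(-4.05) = 5.57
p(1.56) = 10.09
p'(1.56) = 21.30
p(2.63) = 22.21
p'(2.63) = -4.65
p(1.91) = 17.06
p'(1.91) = 17.41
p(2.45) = 22.50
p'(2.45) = 1.45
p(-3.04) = 3.73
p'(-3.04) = 1.35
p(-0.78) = 9.46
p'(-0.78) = -8.28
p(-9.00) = 79.39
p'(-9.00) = 23.58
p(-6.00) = 36.46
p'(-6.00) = -53.12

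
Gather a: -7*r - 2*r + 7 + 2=9 - 9*r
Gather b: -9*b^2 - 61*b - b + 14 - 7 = -9*b^2 - 62*b + 7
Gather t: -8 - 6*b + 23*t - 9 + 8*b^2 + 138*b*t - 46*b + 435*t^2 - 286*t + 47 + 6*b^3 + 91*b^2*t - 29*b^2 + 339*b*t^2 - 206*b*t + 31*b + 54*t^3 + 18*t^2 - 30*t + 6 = 6*b^3 - 21*b^2 - 21*b + 54*t^3 + t^2*(339*b + 453) + t*(91*b^2 - 68*b - 293) + 36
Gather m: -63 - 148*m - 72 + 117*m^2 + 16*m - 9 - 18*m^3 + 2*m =-18*m^3 + 117*m^2 - 130*m - 144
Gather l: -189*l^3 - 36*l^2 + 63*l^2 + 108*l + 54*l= -189*l^3 + 27*l^2 + 162*l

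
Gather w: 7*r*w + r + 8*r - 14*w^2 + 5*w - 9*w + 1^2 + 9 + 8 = 9*r - 14*w^2 + w*(7*r - 4) + 18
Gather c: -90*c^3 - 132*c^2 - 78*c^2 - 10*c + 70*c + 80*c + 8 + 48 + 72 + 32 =-90*c^3 - 210*c^2 + 140*c + 160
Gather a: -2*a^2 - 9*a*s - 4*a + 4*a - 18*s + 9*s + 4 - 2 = -2*a^2 - 9*a*s - 9*s + 2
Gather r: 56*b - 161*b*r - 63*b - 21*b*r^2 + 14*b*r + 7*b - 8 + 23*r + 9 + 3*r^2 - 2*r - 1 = r^2*(3 - 21*b) + r*(21 - 147*b)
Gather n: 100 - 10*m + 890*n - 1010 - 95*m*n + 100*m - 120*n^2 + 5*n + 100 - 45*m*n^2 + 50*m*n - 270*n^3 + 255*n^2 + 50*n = 90*m - 270*n^3 + n^2*(135 - 45*m) + n*(945 - 45*m) - 810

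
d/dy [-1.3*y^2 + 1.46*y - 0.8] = 1.46 - 2.6*y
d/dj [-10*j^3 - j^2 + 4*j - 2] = -30*j^2 - 2*j + 4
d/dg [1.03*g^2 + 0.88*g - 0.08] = 2.06*g + 0.88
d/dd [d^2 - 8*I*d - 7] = 2*d - 8*I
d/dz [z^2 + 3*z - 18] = 2*z + 3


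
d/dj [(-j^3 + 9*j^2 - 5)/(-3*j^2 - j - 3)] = (3*j^4 + 2*j^3 - 84*j - 5)/(9*j^4 + 6*j^3 + 19*j^2 + 6*j + 9)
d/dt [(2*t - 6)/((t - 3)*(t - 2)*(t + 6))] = 4*(-t - 2)/(t^4 + 8*t^3 - 8*t^2 - 96*t + 144)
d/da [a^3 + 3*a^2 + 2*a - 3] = 3*a^2 + 6*a + 2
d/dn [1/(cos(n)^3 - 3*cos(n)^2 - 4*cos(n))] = (3*sin(n) - 4*sin(n)/cos(n)^2 - 6*tan(n))/(sin(n)^2 + 3*cos(n) + 3)^2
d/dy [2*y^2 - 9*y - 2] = 4*y - 9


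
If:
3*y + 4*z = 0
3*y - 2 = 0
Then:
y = 2/3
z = -1/2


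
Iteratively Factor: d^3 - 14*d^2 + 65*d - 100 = (d - 5)*(d^2 - 9*d + 20) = (d - 5)*(d - 4)*(d - 5)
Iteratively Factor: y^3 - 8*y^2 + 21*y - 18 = (y - 2)*(y^2 - 6*y + 9) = (y - 3)*(y - 2)*(y - 3)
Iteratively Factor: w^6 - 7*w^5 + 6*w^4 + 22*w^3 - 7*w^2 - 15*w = (w - 5)*(w^5 - 2*w^4 - 4*w^3 + 2*w^2 + 3*w) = (w - 5)*(w + 1)*(w^4 - 3*w^3 - w^2 + 3*w) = (w - 5)*(w - 1)*(w + 1)*(w^3 - 2*w^2 - 3*w) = w*(w - 5)*(w - 1)*(w + 1)*(w^2 - 2*w - 3) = w*(w - 5)*(w - 3)*(w - 1)*(w + 1)*(w + 1)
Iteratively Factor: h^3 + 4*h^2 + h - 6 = (h + 2)*(h^2 + 2*h - 3) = (h + 2)*(h + 3)*(h - 1)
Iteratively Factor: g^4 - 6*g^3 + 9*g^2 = (g)*(g^3 - 6*g^2 + 9*g) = g^2*(g^2 - 6*g + 9) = g^2*(g - 3)*(g - 3)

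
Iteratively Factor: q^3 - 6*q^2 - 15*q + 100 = (q + 4)*(q^2 - 10*q + 25) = (q - 5)*(q + 4)*(q - 5)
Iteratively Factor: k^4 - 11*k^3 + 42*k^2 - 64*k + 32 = (k - 4)*(k^3 - 7*k^2 + 14*k - 8) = (k - 4)*(k - 1)*(k^2 - 6*k + 8) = (k - 4)^2*(k - 1)*(k - 2)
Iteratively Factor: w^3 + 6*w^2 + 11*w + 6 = (w + 3)*(w^2 + 3*w + 2) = (w + 2)*(w + 3)*(w + 1)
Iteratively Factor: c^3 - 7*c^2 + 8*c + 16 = (c - 4)*(c^2 - 3*c - 4) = (c - 4)^2*(c + 1)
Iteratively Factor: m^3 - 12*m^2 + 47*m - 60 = (m - 4)*(m^2 - 8*m + 15) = (m - 4)*(m - 3)*(m - 5)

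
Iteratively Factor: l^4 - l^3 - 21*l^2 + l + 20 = (l + 1)*(l^3 - 2*l^2 - 19*l + 20) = (l - 5)*(l + 1)*(l^2 + 3*l - 4) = (l - 5)*(l - 1)*(l + 1)*(l + 4)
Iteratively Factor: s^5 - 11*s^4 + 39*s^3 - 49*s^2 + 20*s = (s - 4)*(s^4 - 7*s^3 + 11*s^2 - 5*s) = s*(s - 4)*(s^3 - 7*s^2 + 11*s - 5) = s*(s - 4)*(s - 1)*(s^2 - 6*s + 5) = s*(s - 4)*(s - 1)^2*(s - 5)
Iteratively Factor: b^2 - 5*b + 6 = (b - 2)*(b - 3)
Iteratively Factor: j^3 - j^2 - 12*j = (j)*(j^2 - j - 12) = j*(j + 3)*(j - 4)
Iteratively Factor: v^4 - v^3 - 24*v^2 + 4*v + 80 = (v - 2)*(v^3 + v^2 - 22*v - 40) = (v - 5)*(v - 2)*(v^2 + 6*v + 8) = (v - 5)*(v - 2)*(v + 2)*(v + 4)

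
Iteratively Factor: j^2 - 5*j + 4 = (j - 1)*(j - 4)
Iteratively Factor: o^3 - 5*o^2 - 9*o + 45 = (o - 5)*(o^2 - 9) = (o - 5)*(o - 3)*(o + 3)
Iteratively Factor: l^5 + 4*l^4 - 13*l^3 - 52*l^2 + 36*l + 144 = (l + 2)*(l^4 + 2*l^3 - 17*l^2 - 18*l + 72) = (l + 2)*(l + 4)*(l^3 - 2*l^2 - 9*l + 18) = (l - 3)*(l + 2)*(l + 4)*(l^2 + l - 6) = (l - 3)*(l - 2)*(l + 2)*(l + 4)*(l + 3)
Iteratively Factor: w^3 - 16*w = (w - 4)*(w^2 + 4*w) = (w - 4)*(w + 4)*(w)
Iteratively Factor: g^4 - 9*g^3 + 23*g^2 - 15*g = (g - 1)*(g^3 - 8*g^2 + 15*g) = g*(g - 1)*(g^2 - 8*g + 15) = g*(g - 3)*(g - 1)*(g - 5)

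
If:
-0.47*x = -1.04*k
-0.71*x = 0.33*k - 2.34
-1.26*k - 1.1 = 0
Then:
No Solution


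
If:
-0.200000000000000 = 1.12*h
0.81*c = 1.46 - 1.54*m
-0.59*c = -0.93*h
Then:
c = -0.28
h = -0.18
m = 1.10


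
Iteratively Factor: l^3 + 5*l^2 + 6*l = (l + 2)*(l^2 + 3*l) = (l + 2)*(l + 3)*(l)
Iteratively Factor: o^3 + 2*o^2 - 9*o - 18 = (o - 3)*(o^2 + 5*o + 6) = (o - 3)*(o + 3)*(o + 2)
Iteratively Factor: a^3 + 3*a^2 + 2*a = (a)*(a^2 + 3*a + 2) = a*(a + 2)*(a + 1)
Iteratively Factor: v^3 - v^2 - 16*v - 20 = (v + 2)*(v^2 - 3*v - 10) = (v + 2)^2*(v - 5)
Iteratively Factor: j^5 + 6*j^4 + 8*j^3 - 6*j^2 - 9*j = (j)*(j^4 + 6*j^3 + 8*j^2 - 6*j - 9) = j*(j - 1)*(j^3 + 7*j^2 + 15*j + 9) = j*(j - 1)*(j + 1)*(j^2 + 6*j + 9) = j*(j - 1)*(j + 1)*(j + 3)*(j + 3)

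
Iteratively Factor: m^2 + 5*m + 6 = (m + 3)*(m + 2)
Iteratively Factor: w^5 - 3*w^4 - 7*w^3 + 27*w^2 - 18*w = (w)*(w^4 - 3*w^3 - 7*w^2 + 27*w - 18) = w*(w - 3)*(w^3 - 7*w + 6) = w*(w - 3)*(w - 1)*(w^2 + w - 6) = w*(w - 3)*(w - 2)*(w - 1)*(w + 3)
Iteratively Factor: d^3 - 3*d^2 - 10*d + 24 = (d - 2)*(d^2 - d - 12) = (d - 2)*(d + 3)*(d - 4)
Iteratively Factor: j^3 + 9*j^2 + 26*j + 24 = (j + 2)*(j^2 + 7*j + 12) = (j + 2)*(j + 4)*(j + 3)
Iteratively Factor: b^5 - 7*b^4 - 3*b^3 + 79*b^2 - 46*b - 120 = (b + 3)*(b^4 - 10*b^3 + 27*b^2 - 2*b - 40) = (b - 2)*(b + 3)*(b^3 - 8*b^2 + 11*b + 20) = (b - 2)*(b + 1)*(b + 3)*(b^2 - 9*b + 20) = (b - 5)*(b - 2)*(b + 1)*(b + 3)*(b - 4)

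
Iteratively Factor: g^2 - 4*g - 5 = (g + 1)*(g - 5)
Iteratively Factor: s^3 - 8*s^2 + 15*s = (s - 3)*(s^2 - 5*s) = (s - 5)*(s - 3)*(s)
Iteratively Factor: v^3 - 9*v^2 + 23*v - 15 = (v - 3)*(v^2 - 6*v + 5) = (v - 5)*(v - 3)*(v - 1)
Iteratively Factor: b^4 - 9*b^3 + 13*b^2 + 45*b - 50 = (b + 2)*(b^3 - 11*b^2 + 35*b - 25) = (b - 5)*(b + 2)*(b^2 - 6*b + 5) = (b - 5)*(b - 1)*(b + 2)*(b - 5)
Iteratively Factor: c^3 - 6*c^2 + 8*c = (c - 2)*(c^2 - 4*c) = (c - 4)*(c - 2)*(c)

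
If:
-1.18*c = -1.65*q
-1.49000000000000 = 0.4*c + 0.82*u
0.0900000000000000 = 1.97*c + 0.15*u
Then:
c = 0.19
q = 0.14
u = -1.91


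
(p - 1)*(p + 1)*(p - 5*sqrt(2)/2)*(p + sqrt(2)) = p^4 - 3*sqrt(2)*p^3/2 - 6*p^2 + 3*sqrt(2)*p/2 + 5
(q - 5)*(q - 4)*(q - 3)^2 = q^4 - 15*q^3 + 83*q^2 - 201*q + 180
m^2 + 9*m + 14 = (m + 2)*(m + 7)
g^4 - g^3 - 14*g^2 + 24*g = g*(g - 3)*(g - 2)*(g + 4)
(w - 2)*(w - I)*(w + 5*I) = w^3 - 2*w^2 + 4*I*w^2 + 5*w - 8*I*w - 10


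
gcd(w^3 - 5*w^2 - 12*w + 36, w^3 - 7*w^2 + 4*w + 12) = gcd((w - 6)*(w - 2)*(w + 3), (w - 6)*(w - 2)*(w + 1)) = w^2 - 8*w + 12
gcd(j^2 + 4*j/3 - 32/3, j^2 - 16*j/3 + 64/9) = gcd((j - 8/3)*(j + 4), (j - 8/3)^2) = j - 8/3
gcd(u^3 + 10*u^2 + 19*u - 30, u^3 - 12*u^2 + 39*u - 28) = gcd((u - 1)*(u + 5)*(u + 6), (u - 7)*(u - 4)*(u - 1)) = u - 1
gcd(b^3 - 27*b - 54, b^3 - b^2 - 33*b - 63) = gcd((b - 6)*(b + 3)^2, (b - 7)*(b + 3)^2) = b^2 + 6*b + 9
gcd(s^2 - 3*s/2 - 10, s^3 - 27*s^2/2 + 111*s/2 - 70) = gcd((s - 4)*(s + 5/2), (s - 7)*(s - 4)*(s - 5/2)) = s - 4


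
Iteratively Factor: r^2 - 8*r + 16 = (r - 4)*(r - 4)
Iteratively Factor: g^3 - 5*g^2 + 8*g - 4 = (g - 2)*(g^2 - 3*g + 2) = (g - 2)^2*(g - 1)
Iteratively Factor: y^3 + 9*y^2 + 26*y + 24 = (y + 4)*(y^2 + 5*y + 6) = (y + 2)*(y + 4)*(y + 3)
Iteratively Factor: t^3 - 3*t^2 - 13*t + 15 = (t - 5)*(t^2 + 2*t - 3) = (t - 5)*(t - 1)*(t + 3)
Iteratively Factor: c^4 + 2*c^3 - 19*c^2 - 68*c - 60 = (c - 5)*(c^3 + 7*c^2 + 16*c + 12) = (c - 5)*(c + 2)*(c^2 + 5*c + 6) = (c - 5)*(c + 2)*(c + 3)*(c + 2)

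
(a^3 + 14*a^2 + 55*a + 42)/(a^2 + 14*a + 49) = (a^2 + 7*a + 6)/(a + 7)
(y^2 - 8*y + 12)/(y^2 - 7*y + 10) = (y - 6)/(y - 5)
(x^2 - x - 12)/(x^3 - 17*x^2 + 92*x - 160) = (x + 3)/(x^2 - 13*x + 40)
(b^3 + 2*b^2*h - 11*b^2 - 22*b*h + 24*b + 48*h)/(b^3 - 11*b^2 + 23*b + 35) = (b^3 + 2*b^2*h - 11*b^2 - 22*b*h + 24*b + 48*h)/(b^3 - 11*b^2 + 23*b + 35)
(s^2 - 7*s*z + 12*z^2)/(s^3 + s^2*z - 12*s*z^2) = (s - 4*z)/(s*(s + 4*z))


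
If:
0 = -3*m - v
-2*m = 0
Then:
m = 0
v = 0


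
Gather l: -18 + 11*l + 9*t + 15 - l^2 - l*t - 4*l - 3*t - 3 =-l^2 + l*(7 - t) + 6*t - 6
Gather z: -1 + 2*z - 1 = 2*z - 2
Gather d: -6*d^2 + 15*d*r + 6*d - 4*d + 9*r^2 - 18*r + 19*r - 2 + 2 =-6*d^2 + d*(15*r + 2) + 9*r^2 + r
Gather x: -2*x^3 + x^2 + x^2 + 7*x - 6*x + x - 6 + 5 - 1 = -2*x^3 + 2*x^2 + 2*x - 2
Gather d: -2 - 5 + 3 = -4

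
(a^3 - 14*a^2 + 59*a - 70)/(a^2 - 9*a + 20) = (a^2 - 9*a + 14)/(a - 4)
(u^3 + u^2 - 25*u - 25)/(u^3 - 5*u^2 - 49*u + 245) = (u^2 + 6*u + 5)/(u^2 - 49)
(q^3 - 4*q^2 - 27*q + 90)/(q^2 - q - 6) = (q^2 - q - 30)/(q + 2)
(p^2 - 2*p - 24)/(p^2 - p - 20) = (p - 6)/(p - 5)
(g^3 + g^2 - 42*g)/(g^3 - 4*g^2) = (g^2 + g - 42)/(g*(g - 4))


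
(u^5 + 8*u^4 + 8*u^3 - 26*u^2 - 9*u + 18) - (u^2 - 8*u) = u^5 + 8*u^4 + 8*u^3 - 27*u^2 - u + 18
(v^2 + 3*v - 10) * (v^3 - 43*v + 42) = v^5 + 3*v^4 - 53*v^3 - 87*v^2 + 556*v - 420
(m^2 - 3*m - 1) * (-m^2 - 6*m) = -m^4 - 3*m^3 + 19*m^2 + 6*m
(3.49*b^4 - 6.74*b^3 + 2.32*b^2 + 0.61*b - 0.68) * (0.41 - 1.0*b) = -3.49*b^5 + 8.1709*b^4 - 5.0834*b^3 + 0.3412*b^2 + 0.9301*b - 0.2788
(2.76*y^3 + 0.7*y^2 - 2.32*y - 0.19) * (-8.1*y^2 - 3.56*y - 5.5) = -22.356*y^5 - 15.4956*y^4 + 1.12*y^3 + 5.9482*y^2 + 13.4364*y + 1.045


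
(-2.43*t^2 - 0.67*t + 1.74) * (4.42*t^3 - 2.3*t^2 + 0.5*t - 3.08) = -10.7406*t^5 + 2.6276*t^4 + 8.0168*t^3 + 3.1474*t^2 + 2.9336*t - 5.3592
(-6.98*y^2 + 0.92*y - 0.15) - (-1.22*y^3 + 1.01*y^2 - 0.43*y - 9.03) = 1.22*y^3 - 7.99*y^2 + 1.35*y + 8.88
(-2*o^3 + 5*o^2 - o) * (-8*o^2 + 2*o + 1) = 16*o^5 - 44*o^4 + 16*o^3 + 3*o^2 - o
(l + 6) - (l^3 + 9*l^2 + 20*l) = -l^3 - 9*l^2 - 19*l + 6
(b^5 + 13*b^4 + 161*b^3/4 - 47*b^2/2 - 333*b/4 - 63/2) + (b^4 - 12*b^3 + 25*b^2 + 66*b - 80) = b^5 + 14*b^4 + 113*b^3/4 + 3*b^2/2 - 69*b/4 - 223/2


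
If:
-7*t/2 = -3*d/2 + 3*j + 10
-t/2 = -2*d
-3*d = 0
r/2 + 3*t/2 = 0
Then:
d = 0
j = -10/3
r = 0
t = 0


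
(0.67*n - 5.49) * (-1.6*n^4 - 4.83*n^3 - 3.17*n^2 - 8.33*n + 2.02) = -1.072*n^5 + 5.5479*n^4 + 24.3928*n^3 + 11.8222*n^2 + 47.0851*n - 11.0898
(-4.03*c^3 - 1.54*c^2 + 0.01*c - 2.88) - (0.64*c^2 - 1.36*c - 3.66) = -4.03*c^3 - 2.18*c^2 + 1.37*c + 0.78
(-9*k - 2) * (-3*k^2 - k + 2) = 27*k^3 + 15*k^2 - 16*k - 4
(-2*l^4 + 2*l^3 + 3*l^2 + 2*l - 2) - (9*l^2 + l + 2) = -2*l^4 + 2*l^3 - 6*l^2 + l - 4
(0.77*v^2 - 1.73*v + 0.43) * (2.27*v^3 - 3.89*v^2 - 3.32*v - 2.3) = 1.7479*v^5 - 6.9224*v^4 + 5.1494*v^3 + 2.2999*v^2 + 2.5514*v - 0.989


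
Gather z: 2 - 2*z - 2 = -2*z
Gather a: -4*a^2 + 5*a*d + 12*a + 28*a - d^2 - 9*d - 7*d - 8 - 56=-4*a^2 + a*(5*d + 40) - d^2 - 16*d - 64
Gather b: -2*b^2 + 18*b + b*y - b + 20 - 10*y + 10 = -2*b^2 + b*(y + 17) - 10*y + 30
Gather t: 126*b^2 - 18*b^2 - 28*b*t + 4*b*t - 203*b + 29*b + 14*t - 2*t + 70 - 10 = 108*b^2 - 174*b + t*(12 - 24*b) + 60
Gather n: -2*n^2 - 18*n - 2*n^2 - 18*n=-4*n^2 - 36*n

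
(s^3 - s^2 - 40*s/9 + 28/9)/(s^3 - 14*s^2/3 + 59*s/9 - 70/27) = 3*(s + 2)/(3*s - 5)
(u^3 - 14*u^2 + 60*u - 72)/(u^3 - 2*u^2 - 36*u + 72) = (u - 6)/(u + 6)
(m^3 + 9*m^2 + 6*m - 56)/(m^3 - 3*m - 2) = (m^2 + 11*m + 28)/(m^2 + 2*m + 1)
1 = 1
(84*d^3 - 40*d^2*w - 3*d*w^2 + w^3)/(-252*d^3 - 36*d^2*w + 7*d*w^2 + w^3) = (14*d^2 - 9*d*w + w^2)/(-42*d^2 + d*w + w^2)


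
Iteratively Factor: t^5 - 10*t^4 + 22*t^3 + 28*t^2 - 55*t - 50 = (t - 5)*(t^4 - 5*t^3 - 3*t^2 + 13*t + 10) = (t - 5)*(t + 1)*(t^3 - 6*t^2 + 3*t + 10) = (t - 5)^2*(t + 1)*(t^2 - t - 2) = (t - 5)^2*(t + 1)^2*(t - 2)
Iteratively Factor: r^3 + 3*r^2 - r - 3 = (r - 1)*(r^2 + 4*r + 3) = (r - 1)*(r + 3)*(r + 1)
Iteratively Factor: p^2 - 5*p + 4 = (p - 4)*(p - 1)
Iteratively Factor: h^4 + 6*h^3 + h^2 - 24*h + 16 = (h - 1)*(h^3 + 7*h^2 + 8*h - 16) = (h - 1)^2*(h^2 + 8*h + 16) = (h - 1)^2*(h + 4)*(h + 4)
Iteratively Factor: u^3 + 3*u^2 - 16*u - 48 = (u + 3)*(u^2 - 16) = (u - 4)*(u + 3)*(u + 4)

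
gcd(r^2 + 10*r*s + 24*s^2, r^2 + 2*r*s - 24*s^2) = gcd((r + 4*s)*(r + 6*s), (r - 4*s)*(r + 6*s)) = r + 6*s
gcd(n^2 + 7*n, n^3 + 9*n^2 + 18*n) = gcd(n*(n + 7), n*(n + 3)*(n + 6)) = n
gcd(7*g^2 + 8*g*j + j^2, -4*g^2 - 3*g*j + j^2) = g + j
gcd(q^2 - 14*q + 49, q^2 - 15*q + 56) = q - 7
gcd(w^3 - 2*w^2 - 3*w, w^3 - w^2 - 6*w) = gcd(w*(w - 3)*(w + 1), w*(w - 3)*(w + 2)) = w^2 - 3*w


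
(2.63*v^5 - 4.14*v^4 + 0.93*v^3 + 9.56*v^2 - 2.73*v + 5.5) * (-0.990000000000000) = -2.6037*v^5 + 4.0986*v^4 - 0.9207*v^3 - 9.4644*v^2 + 2.7027*v - 5.445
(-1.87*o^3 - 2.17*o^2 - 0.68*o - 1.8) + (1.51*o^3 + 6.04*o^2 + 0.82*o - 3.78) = -0.36*o^3 + 3.87*o^2 + 0.14*o - 5.58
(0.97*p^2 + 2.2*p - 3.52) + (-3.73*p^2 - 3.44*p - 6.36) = -2.76*p^2 - 1.24*p - 9.88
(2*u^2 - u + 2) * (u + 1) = 2*u^3 + u^2 + u + 2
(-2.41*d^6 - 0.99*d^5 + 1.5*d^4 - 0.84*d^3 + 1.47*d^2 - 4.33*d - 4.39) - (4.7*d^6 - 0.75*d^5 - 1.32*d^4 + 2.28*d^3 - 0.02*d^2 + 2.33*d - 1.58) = -7.11*d^6 - 0.24*d^5 + 2.82*d^4 - 3.12*d^3 + 1.49*d^2 - 6.66*d - 2.81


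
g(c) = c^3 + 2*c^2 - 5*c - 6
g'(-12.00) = 379.00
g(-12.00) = -1386.00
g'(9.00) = 274.00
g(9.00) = 840.00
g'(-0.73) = -6.32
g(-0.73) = -1.67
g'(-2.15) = 0.27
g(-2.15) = 4.06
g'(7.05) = 172.31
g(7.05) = 408.56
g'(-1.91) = -1.70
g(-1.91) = 3.88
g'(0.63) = -1.29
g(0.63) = -8.11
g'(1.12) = 3.24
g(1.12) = -7.69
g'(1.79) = 11.77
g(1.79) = -2.81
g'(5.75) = 117.19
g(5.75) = 221.48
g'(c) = 3*c^2 + 4*c - 5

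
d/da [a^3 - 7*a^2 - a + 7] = 3*a^2 - 14*a - 1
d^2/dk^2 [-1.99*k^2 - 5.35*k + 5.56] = -3.98000000000000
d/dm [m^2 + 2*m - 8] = 2*m + 2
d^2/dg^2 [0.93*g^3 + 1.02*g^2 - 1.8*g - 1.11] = 5.58*g + 2.04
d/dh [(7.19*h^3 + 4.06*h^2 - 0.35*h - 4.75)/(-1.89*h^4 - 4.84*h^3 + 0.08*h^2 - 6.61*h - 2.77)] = (13.5891*h^6 + 15.3468*h^5 + 18.2411*h^4 - 134.3498*h^3 - 155.5275*h^2 - 21.7324*h - 30.428)/(3.5721*h^8 + 18.2952*h^7 + 23.1232*h^6 + 24.2114*h^5 + 74.4618*h^4 + 25.756*h^3 + 43.2489*h^2 + 36.6194*h + 7.6729)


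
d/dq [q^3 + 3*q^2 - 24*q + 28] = 3*q^2 + 6*q - 24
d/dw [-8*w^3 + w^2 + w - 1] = -24*w^2 + 2*w + 1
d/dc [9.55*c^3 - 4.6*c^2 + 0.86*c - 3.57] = 28.65*c^2 - 9.2*c + 0.86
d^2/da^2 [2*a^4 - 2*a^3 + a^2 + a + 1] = 24*a^2 - 12*a + 2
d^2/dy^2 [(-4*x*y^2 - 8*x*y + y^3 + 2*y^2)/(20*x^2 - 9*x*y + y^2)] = 10*x*(-5*x - 2)/(125*x^3 - 75*x^2*y + 15*x*y^2 - y^3)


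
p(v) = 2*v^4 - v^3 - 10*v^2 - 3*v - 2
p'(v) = 8*v^3 - 3*v^2 - 20*v - 3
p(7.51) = 5349.85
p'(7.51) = 3066.12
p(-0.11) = -1.79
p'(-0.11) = -0.85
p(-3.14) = 134.21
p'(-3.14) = -217.45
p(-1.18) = -6.86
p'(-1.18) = 3.28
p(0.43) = -5.15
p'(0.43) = -11.52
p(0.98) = -13.64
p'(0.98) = -17.95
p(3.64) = 157.46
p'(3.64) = 270.28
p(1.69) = -24.14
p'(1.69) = -6.75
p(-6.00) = 2464.00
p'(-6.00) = -1719.00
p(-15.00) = 102418.00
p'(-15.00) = -27378.00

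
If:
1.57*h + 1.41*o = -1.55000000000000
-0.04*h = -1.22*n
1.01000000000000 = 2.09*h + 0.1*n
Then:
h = 0.48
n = 0.02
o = -1.64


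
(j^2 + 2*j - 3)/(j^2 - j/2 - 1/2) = 2*(j + 3)/(2*j + 1)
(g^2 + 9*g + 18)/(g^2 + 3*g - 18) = (g + 3)/(g - 3)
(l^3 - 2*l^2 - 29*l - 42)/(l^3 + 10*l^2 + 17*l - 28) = (l^3 - 2*l^2 - 29*l - 42)/(l^3 + 10*l^2 + 17*l - 28)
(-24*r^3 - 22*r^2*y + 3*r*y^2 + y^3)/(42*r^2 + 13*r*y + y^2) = (-4*r^2 - 3*r*y + y^2)/(7*r + y)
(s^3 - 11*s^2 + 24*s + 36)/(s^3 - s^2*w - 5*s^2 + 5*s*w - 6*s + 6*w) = (s - 6)/(s - w)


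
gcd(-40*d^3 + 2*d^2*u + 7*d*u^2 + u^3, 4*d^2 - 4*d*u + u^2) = -2*d + u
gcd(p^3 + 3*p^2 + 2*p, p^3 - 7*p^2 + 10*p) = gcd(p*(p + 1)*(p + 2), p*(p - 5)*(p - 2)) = p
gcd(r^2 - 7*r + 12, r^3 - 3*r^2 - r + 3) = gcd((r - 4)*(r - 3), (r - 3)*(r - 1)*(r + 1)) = r - 3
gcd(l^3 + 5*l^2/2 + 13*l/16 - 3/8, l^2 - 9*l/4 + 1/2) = l - 1/4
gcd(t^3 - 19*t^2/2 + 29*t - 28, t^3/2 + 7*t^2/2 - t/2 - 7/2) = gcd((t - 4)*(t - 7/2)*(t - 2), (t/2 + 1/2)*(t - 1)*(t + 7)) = 1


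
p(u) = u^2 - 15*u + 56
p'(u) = 2*u - 15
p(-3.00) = 110.00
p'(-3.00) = -21.00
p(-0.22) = 59.35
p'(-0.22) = -15.44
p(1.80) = 32.24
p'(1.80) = -11.40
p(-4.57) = 145.43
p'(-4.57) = -24.14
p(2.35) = 26.27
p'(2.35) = -10.30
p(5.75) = 2.81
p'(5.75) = -3.50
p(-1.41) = 79.14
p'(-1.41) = -17.82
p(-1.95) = 89.05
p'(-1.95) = -18.90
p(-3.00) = 110.00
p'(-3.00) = -21.00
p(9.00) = 2.00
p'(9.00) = 3.00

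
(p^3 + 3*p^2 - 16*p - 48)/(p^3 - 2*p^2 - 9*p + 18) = (p^2 - 16)/(p^2 - 5*p + 6)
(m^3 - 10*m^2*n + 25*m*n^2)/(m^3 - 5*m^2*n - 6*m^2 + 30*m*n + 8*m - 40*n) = m*(m - 5*n)/(m^2 - 6*m + 8)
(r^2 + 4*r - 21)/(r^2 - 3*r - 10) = (-r^2 - 4*r + 21)/(-r^2 + 3*r + 10)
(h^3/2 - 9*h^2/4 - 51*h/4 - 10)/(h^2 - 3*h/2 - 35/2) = (-2*h^3 + 9*h^2 + 51*h + 40)/(2*(-2*h^2 + 3*h + 35))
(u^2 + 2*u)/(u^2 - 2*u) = (u + 2)/(u - 2)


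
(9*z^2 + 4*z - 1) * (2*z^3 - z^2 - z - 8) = 18*z^5 - z^4 - 15*z^3 - 75*z^2 - 31*z + 8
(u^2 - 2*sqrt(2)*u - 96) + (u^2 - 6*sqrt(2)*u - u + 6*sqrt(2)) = 2*u^2 - 8*sqrt(2)*u - u - 96 + 6*sqrt(2)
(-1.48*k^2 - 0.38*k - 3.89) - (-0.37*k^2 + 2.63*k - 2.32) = -1.11*k^2 - 3.01*k - 1.57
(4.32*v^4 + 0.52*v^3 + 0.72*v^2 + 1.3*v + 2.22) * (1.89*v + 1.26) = 8.1648*v^5 + 6.426*v^4 + 2.016*v^3 + 3.3642*v^2 + 5.8338*v + 2.7972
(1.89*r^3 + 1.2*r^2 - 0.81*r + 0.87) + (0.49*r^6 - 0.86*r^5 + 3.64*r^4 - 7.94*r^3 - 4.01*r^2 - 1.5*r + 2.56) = 0.49*r^6 - 0.86*r^5 + 3.64*r^4 - 6.05*r^3 - 2.81*r^2 - 2.31*r + 3.43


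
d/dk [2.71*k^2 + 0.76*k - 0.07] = 5.42*k + 0.76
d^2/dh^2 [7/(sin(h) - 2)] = 7*(-2*sin(h) + cos(h)^2 + 1)/(sin(h) - 2)^3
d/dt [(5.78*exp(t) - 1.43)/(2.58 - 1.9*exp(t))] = 12.1954*exp(t)/(1.9*exp(t) - 2.58)^2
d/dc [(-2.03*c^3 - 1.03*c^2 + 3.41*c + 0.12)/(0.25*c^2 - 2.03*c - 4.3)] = (-0.5075*c^4 + 8.2418*c^3 + 27.4254*c^2 + 8.798*c - 14.4194)/(0.0625*c^4 - 1.015*c^3 + 1.9709*c^2 + 17.458*c + 18.49)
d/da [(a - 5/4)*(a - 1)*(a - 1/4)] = 3*a^2 - 5*a + 29/16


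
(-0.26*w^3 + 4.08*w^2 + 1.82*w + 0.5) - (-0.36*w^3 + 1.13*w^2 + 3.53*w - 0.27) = 0.1*w^3 + 2.95*w^2 - 1.71*w + 0.77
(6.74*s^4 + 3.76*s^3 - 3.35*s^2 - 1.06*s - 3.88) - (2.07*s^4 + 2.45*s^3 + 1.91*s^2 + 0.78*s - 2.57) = 4.67*s^4 + 1.31*s^3 - 5.26*s^2 - 1.84*s - 1.31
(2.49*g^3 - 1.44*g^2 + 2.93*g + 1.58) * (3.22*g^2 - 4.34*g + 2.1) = 8.0178*g^5 - 15.4434*g^4 + 20.9132*g^3 - 10.6526*g^2 - 0.704199999999999*g + 3.318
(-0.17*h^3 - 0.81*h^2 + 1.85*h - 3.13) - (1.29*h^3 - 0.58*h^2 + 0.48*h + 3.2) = -1.46*h^3 - 0.23*h^2 + 1.37*h - 6.33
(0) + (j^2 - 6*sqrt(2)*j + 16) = j^2 - 6*sqrt(2)*j + 16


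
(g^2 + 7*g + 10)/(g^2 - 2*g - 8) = (g + 5)/(g - 4)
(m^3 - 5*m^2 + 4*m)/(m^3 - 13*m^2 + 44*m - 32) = m/(m - 8)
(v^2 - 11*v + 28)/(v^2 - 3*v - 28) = (v - 4)/(v + 4)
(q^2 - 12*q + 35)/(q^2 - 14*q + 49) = (q - 5)/(q - 7)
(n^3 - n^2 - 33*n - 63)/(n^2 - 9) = (n^2 - 4*n - 21)/(n - 3)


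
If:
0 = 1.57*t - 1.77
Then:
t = 1.13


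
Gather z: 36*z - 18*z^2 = -18*z^2 + 36*z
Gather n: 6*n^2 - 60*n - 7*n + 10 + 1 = 6*n^2 - 67*n + 11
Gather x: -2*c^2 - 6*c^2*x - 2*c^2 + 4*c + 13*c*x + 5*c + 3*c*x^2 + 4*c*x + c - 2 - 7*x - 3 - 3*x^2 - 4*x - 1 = -4*c^2 + 10*c + x^2*(3*c - 3) + x*(-6*c^2 + 17*c - 11) - 6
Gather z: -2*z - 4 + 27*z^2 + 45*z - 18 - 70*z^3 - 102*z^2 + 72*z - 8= -70*z^3 - 75*z^2 + 115*z - 30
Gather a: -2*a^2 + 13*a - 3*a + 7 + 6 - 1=-2*a^2 + 10*a + 12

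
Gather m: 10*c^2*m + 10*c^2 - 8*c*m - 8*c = 10*c^2 - 8*c + m*(10*c^2 - 8*c)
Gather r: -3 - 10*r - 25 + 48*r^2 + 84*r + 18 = 48*r^2 + 74*r - 10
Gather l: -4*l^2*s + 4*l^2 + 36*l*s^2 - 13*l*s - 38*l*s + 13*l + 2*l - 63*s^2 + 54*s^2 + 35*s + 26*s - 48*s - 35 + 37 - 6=l^2*(4 - 4*s) + l*(36*s^2 - 51*s + 15) - 9*s^2 + 13*s - 4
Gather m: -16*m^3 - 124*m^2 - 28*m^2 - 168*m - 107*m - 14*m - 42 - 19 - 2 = -16*m^3 - 152*m^2 - 289*m - 63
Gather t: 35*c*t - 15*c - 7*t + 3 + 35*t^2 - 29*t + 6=-15*c + 35*t^2 + t*(35*c - 36) + 9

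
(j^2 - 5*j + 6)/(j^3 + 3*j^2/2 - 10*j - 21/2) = 2*(j - 2)/(2*j^2 + 9*j + 7)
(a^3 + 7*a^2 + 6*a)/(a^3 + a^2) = (a + 6)/a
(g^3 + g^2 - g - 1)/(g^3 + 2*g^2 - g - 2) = (g + 1)/(g + 2)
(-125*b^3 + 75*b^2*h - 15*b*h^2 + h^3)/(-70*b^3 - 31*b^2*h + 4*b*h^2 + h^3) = (25*b^2 - 10*b*h + h^2)/(14*b^2 + 9*b*h + h^2)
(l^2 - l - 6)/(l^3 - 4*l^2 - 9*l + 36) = (l + 2)/(l^2 - l - 12)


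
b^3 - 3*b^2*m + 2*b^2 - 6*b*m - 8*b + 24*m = (b - 2)*(b + 4)*(b - 3*m)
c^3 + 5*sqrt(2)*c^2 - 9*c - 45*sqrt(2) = (c - 3)*(c + 3)*(c + 5*sqrt(2))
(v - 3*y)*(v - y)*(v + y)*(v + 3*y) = v^4 - 10*v^2*y^2 + 9*y^4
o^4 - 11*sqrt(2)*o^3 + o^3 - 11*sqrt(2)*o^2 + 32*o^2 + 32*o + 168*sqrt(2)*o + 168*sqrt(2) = (o + 1)*(o - 7*sqrt(2))*(o - 6*sqrt(2))*(o + 2*sqrt(2))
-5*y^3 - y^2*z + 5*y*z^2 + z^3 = (-y + z)*(y + z)*(5*y + z)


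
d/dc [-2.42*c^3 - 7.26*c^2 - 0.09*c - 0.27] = -7.26*c^2 - 14.52*c - 0.09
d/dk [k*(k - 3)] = 2*k - 3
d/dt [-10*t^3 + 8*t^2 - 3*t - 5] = -30*t^2 + 16*t - 3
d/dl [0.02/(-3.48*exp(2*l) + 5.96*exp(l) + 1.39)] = (0.1392*exp(l) - 0.1192)*exp(l)/(-3.48*exp(2*l) + 5.96*exp(l) + 1.39)^2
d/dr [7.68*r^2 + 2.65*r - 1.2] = 15.36*r + 2.65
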